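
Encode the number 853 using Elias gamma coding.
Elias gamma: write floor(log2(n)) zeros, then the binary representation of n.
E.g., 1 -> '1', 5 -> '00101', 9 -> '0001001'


num_bits = floor(log2(853)) + 1 = 10
leading_zeros = num_bits - 1 = 9
binary(853) = 1101010101

Elias gamma(853) = '000000000' + '1101010101' = 0000000001101010101 (19 bits)


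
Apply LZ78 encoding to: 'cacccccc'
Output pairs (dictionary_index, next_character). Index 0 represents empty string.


LZ78 encoding steps:
Dictionary: {0: ''}
Step 1: w='' (idx 0), next='c' -> output (0, 'c'), add 'c' as idx 1
Step 2: w='' (idx 0), next='a' -> output (0, 'a'), add 'a' as idx 2
Step 3: w='c' (idx 1), next='c' -> output (1, 'c'), add 'cc' as idx 3
Step 4: w='cc' (idx 3), next='c' -> output (3, 'c'), add 'ccc' as idx 4
Step 5: w='c' (idx 1), end of input -> output (1, '')


Encoded: [(0, 'c'), (0, 'a'), (1, 'c'), (3, 'c'), (1, '')]


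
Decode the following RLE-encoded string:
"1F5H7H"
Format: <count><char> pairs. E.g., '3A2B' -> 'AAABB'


Expanding each <count><char> pair:
  1F -> 'F'
  5H -> 'HHHHH'
  7H -> 'HHHHHHH'

Decoded = FHHHHHHHHHHHH


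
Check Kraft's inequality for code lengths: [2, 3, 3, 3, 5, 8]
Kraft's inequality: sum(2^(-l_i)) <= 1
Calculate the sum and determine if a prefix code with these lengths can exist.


Sum = 2^(-2) + 2^(-3) + 2^(-3) + 2^(-3) + 2^(-5) + 2^(-8)
    = 0.25 + 0.125 + 0.125 + 0.125 + 0.03125 + 0.00390625
    = 169/256 = 0.66015625
Since 0.66015625 <= 1, Kraft's inequality IS satisfied.
A prefix code with these lengths CAN exist.

Kraft sum = 0.66015625. Satisfied.


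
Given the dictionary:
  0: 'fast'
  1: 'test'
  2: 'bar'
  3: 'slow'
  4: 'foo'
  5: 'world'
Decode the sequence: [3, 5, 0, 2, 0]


Look up each index in the dictionary:
  3 -> 'slow'
  5 -> 'world'
  0 -> 'fast'
  2 -> 'bar'
  0 -> 'fast'

Decoded: "slow world fast bar fast"


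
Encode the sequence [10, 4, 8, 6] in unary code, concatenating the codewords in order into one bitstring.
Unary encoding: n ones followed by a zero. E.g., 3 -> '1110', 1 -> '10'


Encode each number as n ones followed by a terminating 0:
  10 -> 11111111110 (11 bits)
  4 -> 11110 (5 bits)
  8 -> 111111110 (9 bits)
  6 -> 1111110 (7 bits)
Total length = 11 + 5 + 9 + 7 = 32 bits.

Unary([10, 4, 8, 6]) = 11111111110111101111111101111110 (32 bits)


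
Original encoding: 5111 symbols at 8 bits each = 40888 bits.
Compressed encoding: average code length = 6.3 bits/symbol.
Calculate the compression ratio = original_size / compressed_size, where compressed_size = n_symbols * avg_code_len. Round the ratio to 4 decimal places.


original_size = n_symbols * orig_bits = 5111 * 8 = 40888 bits
compressed_size = n_symbols * avg_code_len = 5111 * 6.3 = 32199.3 bits
ratio = original_size / compressed_size = 40888 / 32199.3 = 1.2698

Compression ratio = 1.2698


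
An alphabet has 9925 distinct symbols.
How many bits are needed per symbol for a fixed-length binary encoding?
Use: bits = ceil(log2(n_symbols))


log2(9925) = 13.2769
Bracket: 2^13 = 8192 < 9925 <= 2^14 = 16384
So ceil(log2(9925)) = 14

bits = ceil(log2(9925)) = ceil(13.2769) = 14 bits


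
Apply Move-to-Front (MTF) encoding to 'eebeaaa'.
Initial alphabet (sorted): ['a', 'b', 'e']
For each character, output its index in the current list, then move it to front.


MTF encoding:
'e': index 2 in ['a', 'b', 'e'] -> ['e', 'a', 'b']
'e': index 0 in ['e', 'a', 'b'] -> ['e', 'a', 'b']
'b': index 2 in ['e', 'a', 'b'] -> ['b', 'e', 'a']
'e': index 1 in ['b', 'e', 'a'] -> ['e', 'b', 'a']
'a': index 2 in ['e', 'b', 'a'] -> ['a', 'e', 'b']
'a': index 0 in ['a', 'e', 'b'] -> ['a', 'e', 'b']
'a': index 0 in ['a', 'e', 'b'] -> ['a', 'e', 'b']


Output: [2, 0, 2, 1, 2, 0, 0]


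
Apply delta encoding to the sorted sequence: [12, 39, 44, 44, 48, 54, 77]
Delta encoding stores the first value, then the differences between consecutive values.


First value: 12
Deltas:
  39 - 12 = 27
  44 - 39 = 5
  44 - 44 = 0
  48 - 44 = 4
  54 - 48 = 6
  77 - 54 = 23


Delta encoded: [12, 27, 5, 0, 4, 6, 23]


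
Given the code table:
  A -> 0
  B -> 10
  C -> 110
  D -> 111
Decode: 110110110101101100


Decoding:
110 -> C
110 -> C
110 -> C
10 -> B
110 -> C
110 -> C
0 -> A


Result: CCCBCCA


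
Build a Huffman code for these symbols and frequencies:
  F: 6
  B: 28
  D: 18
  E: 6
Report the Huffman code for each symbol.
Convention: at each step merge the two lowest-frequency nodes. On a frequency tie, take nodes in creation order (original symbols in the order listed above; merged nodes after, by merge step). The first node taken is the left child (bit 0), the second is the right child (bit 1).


Huffman tree construction:
Step 1: Merge F(6) + E(6) = 12
Step 2: Merge (F+E)(12) + D(18) = 30
Step 3: Merge B(28) + ((F+E)+D)(30) = 58
Read each symbol's code off the tree from the root (left child = 0, right child = 1).

Codes:
  F: 100 (length 3)
  B: 0 (length 1)
  D: 11 (length 2)
  E: 101 (length 3)
Average code length: 100/58 = 1.7241 bits/symbol


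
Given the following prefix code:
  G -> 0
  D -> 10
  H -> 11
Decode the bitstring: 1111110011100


Decoding step by step:
Bits 11 -> H
Bits 11 -> H
Bits 11 -> H
Bits 0 -> G
Bits 0 -> G
Bits 11 -> H
Bits 10 -> D
Bits 0 -> G


Decoded message: HHHGGHDG


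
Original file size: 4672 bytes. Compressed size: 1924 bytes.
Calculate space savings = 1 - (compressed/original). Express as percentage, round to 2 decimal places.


ratio = compressed/original = 1924/4672 = 0.411815
savings = 1 - ratio = 1 - 0.411815 = 0.588185
as a percentage: 0.588185 * 100 = 58.82%

Space savings = 1 - 1924/4672 = 58.82%


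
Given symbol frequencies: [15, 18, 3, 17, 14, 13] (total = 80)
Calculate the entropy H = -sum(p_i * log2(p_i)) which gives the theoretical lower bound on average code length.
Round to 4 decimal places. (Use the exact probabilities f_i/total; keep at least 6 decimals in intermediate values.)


Per-symbol terms -p_i * log2(p_i) with p_i = f_i/80:
  p = 15/80 = 0.187500: log2(p) = -2.415037, -p*log2(p) = 0.452820
  p = 18/80 = 0.225000: log2(p) = -2.152003, -p*log2(p) = 0.484201
  p = 3/80 = 0.037500: log2(p) = -4.736966, -p*log2(p) = 0.177636
  p = 17/80 = 0.212500: log2(p) = -2.234465, -p*log2(p) = 0.474824
  p = 14/80 = 0.175000: log2(p) = -2.514573, -p*log2(p) = 0.440050
  p = 13/80 = 0.162500: log2(p) = -2.621488, -p*log2(p) = 0.425992
H = 0.452820 + 0.484201 + 0.177636 + 0.474824 + 0.440050 + 0.425992 = 2.455523

H = 2.4555 bits/symbol


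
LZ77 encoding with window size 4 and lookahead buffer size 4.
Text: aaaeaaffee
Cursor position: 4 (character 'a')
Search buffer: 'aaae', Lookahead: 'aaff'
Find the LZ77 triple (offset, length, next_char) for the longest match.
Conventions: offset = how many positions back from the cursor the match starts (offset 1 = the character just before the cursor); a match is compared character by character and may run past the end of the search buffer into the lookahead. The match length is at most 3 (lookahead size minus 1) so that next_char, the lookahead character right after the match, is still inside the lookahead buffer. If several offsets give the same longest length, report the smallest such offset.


Try each offset into the search buffer:
  offset=1 (pos 3, char 'e'): match length 0
  offset=2 (pos 2, char 'a'): match length 1
  offset=3 (pos 1, char 'a'): match length 2
  offset=4 (pos 0, char 'a'): match length 2
Longest match has length 2, found at offsets 3, 4; take the smallest, offset 3.
next_char = character at position 4 + 2 = 6 -> 'f'

Best match: offset=3, length=2 (matching 'aa' starting at position 1)
LZ77 triple: (3, 2, 'f')


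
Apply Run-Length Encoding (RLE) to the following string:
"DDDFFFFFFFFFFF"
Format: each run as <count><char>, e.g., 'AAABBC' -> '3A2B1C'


Scanning runs left to right:
  i=0: run of 'D' x 3 -> '3D'
  i=3: run of 'F' x 11 -> '11F'

RLE = 3D11F


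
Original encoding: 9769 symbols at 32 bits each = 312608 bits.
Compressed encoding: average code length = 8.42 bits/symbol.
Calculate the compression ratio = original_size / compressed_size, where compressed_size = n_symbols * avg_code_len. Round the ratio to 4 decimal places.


original_size = n_symbols * orig_bits = 9769 * 32 = 312608 bits
compressed_size = n_symbols * avg_code_len = 9769 * 8.42 = 82254.98 bits
ratio = original_size / compressed_size = 312608 / 82254.98 = 3.8005

Compression ratio = 3.8005


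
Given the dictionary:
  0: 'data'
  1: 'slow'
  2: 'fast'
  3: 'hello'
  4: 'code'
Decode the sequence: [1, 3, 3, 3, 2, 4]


Look up each index in the dictionary:
  1 -> 'slow'
  3 -> 'hello'
  3 -> 'hello'
  3 -> 'hello'
  2 -> 'fast'
  4 -> 'code'

Decoded: "slow hello hello hello fast code"


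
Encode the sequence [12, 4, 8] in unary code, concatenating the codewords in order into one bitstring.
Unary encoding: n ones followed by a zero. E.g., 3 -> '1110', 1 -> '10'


Encode each number as n ones followed by a terminating 0:
  12 -> 1111111111110 (13 bits)
  4 -> 11110 (5 bits)
  8 -> 111111110 (9 bits)
Total length = 13 + 5 + 9 = 27 bits.

Unary([12, 4, 8]) = 111111111111011110111111110 (27 bits)


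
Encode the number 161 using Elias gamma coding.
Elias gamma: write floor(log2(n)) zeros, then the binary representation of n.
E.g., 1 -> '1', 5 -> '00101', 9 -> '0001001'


num_bits = floor(log2(161)) + 1 = 8
leading_zeros = num_bits - 1 = 7
binary(161) = 10100001

Elias gamma(161) = '0000000' + '10100001' = 000000010100001 (15 bits)


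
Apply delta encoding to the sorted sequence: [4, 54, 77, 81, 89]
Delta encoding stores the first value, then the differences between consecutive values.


First value: 4
Deltas:
  54 - 4 = 50
  77 - 54 = 23
  81 - 77 = 4
  89 - 81 = 8


Delta encoded: [4, 50, 23, 4, 8]


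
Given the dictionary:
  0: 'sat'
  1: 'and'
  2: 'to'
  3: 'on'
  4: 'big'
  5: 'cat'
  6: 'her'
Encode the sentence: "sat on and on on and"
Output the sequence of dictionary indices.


Look up each word in the dictionary:
  'sat' -> 0
  'on' -> 3
  'and' -> 1
  'on' -> 3
  'on' -> 3
  'and' -> 1

Encoded: [0, 3, 1, 3, 3, 1]


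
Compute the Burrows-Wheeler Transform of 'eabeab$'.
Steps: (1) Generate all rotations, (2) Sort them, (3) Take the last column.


Rotations (sorted):
  0: $eabeab -> last char: b
  1: ab$eabe -> last char: e
  2: abeab$e -> last char: e
  3: b$eabea -> last char: a
  4: beab$ea -> last char: a
  5: eab$eab -> last char: b
  6: eabeab$ -> last char: $


BWT = beeaab$


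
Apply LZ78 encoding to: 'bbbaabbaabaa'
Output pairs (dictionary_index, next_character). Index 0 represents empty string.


LZ78 encoding steps:
Dictionary: {0: ''}
Step 1: w='' (idx 0), next='b' -> output (0, 'b'), add 'b' as idx 1
Step 2: w='b' (idx 1), next='b' -> output (1, 'b'), add 'bb' as idx 2
Step 3: w='' (idx 0), next='a' -> output (0, 'a'), add 'a' as idx 3
Step 4: w='a' (idx 3), next='b' -> output (3, 'b'), add 'ab' as idx 4
Step 5: w='b' (idx 1), next='a' -> output (1, 'a'), add 'ba' as idx 5
Step 6: w='ab' (idx 4), next='a' -> output (4, 'a'), add 'aba' as idx 6
Step 7: w='a' (idx 3), end of input -> output (3, '')


Encoded: [(0, 'b'), (1, 'b'), (0, 'a'), (3, 'b'), (1, 'a'), (4, 'a'), (3, '')]


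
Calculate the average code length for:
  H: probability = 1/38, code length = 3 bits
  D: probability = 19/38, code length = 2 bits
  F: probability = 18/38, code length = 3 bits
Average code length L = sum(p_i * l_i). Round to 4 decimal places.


Weighted contributions p_i * l_i:
  H: (1/38) * 3 = 3/38
  D: (19/38) * 2 = 38/38
  F: (18/38) * 3 = 54/38
Sum = (3 + 38 + 54)/38 = 95/38

L = 95/38 = 2.5000 bits/symbol


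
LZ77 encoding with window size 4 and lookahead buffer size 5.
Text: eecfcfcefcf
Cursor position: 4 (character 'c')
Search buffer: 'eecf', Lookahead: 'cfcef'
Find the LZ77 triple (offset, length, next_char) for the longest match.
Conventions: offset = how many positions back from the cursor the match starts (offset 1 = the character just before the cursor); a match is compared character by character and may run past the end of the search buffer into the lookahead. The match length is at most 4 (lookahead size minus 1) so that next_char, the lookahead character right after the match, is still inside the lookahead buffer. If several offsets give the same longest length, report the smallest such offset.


Try each offset into the search buffer:
  offset=1 (pos 3, char 'f'): match length 0
  offset=2 (pos 2, char 'c'): match length 3
  offset=3 (pos 1, char 'e'): match length 0
  offset=4 (pos 0, char 'e'): match length 0
Longest match has length 3 at offset 2.
next_char = character at position 4 + 3 = 7 -> 'e'

Best match: offset=2, length=3 (matching 'cfc' starting at position 2)
LZ77 triple: (2, 3, 'e')


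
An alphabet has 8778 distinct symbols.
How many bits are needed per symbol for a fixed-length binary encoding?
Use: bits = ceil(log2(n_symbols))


log2(8778) = 13.0997
Bracket: 2^13 = 8192 < 8778 <= 2^14 = 16384
So ceil(log2(8778)) = 14

bits = ceil(log2(8778)) = ceil(13.0997) = 14 bits


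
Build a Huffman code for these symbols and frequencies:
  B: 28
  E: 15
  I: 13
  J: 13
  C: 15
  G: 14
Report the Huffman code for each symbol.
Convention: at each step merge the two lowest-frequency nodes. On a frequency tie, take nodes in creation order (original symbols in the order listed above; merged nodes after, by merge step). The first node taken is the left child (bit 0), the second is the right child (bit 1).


Huffman tree construction:
Step 1: Merge I(13) + J(13) = 26
Step 2: Merge G(14) + E(15) = 29
Step 3: Merge C(15) + (I+J)(26) = 41
Step 4: Merge B(28) + (G+E)(29) = 57
Step 5: Merge (C+(I+J))(41) + (B+(G+E))(57) = 98
Read each symbol's code off the tree from the root (left child = 0, right child = 1).

Codes:
  B: 10 (length 2)
  E: 111 (length 3)
  I: 010 (length 3)
  J: 011 (length 3)
  C: 00 (length 2)
  G: 110 (length 3)
Average code length: 251/98 = 2.5612 bits/symbol


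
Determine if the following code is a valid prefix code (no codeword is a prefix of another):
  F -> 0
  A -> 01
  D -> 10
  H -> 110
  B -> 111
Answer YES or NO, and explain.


Checking each pair (does one codeword prefix another?):
  F='0' vs A='01': prefix -- VIOLATION

NO -- this is NOT a valid prefix code. F (0) is a prefix of A (01).


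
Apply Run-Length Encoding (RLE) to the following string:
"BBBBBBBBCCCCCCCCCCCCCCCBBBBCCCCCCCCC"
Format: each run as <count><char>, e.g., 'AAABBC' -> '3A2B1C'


Scanning runs left to right:
  i=0: run of 'B' x 8 -> '8B'
  i=8: run of 'C' x 15 -> '15C'
  i=23: run of 'B' x 4 -> '4B'
  i=27: run of 'C' x 9 -> '9C'

RLE = 8B15C4B9C


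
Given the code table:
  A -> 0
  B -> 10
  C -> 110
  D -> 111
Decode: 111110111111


Decoding:
111 -> D
110 -> C
111 -> D
111 -> D


Result: DCDD


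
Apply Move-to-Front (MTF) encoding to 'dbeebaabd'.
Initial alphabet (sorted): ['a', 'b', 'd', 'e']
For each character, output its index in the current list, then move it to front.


MTF encoding:
'd': index 2 in ['a', 'b', 'd', 'e'] -> ['d', 'a', 'b', 'e']
'b': index 2 in ['d', 'a', 'b', 'e'] -> ['b', 'd', 'a', 'e']
'e': index 3 in ['b', 'd', 'a', 'e'] -> ['e', 'b', 'd', 'a']
'e': index 0 in ['e', 'b', 'd', 'a'] -> ['e', 'b', 'd', 'a']
'b': index 1 in ['e', 'b', 'd', 'a'] -> ['b', 'e', 'd', 'a']
'a': index 3 in ['b', 'e', 'd', 'a'] -> ['a', 'b', 'e', 'd']
'a': index 0 in ['a', 'b', 'e', 'd'] -> ['a', 'b', 'e', 'd']
'b': index 1 in ['a', 'b', 'e', 'd'] -> ['b', 'a', 'e', 'd']
'd': index 3 in ['b', 'a', 'e', 'd'] -> ['d', 'b', 'a', 'e']


Output: [2, 2, 3, 0, 1, 3, 0, 1, 3]


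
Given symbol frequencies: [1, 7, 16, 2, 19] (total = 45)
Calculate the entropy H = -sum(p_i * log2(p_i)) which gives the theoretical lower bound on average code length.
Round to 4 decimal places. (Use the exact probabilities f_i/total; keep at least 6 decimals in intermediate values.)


Per-symbol terms -p_i * log2(p_i) with p_i = f_i/45:
  p = 1/45 = 0.022222: log2(p) = -5.491853, -p*log2(p) = 0.122041
  p = 7/45 = 0.155556: log2(p) = -2.684498, -p*log2(p) = 0.417589
  p = 16/45 = 0.355556: log2(p) = -1.491853, -p*log2(p) = 0.530437
  p = 2/45 = 0.044444: log2(p) = -4.491853, -p*log2(p) = 0.199638
  p = 19/45 = 0.422222: log2(p) = -1.243926, -p*log2(p) = 0.525213
H = 0.122041 + 0.417589 + 0.530437 + 0.199638 + 0.525213 = 1.794918

H = 1.7949 bits/symbol


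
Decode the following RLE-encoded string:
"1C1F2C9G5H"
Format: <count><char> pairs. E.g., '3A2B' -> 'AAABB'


Expanding each <count><char> pair:
  1C -> 'C'
  1F -> 'F'
  2C -> 'CC'
  9G -> 'GGGGGGGGG'
  5H -> 'HHHHH'

Decoded = CFCCGGGGGGGGGHHHHH


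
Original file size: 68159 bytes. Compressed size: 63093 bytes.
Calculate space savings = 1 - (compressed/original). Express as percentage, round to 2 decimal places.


ratio = compressed/original = 63093/68159 = 0.925674
savings = 1 - ratio = 1 - 0.925674 = 0.074326
as a percentage: 0.074326 * 100 = 7.43%

Space savings = 1 - 63093/68159 = 7.43%


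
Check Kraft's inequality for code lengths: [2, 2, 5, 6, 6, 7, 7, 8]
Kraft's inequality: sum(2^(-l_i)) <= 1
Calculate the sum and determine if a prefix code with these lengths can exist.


Sum = 2^(-2) + 2^(-2) + 2^(-5) + 2^(-6) + 2^(-6) + 2^(-7) + 2^(-7) + 2^(-8)
    = 0.25 + 0.25 + 0.03125 + 0.015625 + 0.015625 + 0.0078125 + 0.0078125 + 0.00390625
    = 149/256 = 0.58203125
Since 0.58203125 <= 1, Kraft's inequality IS satisfied.
A prefix code with these lengths CAN exist.

Kraft sum = 0.58203125. Satisfied.


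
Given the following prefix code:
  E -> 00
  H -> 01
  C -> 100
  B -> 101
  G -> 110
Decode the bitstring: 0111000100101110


Decoding step by step:
Bits 01 -> H
Bits 110 -> G
Bits 00 -> E
Bits 100 -> C
Bits 101 -> B
Bits 110 -> G


Decoded message: HGECBG


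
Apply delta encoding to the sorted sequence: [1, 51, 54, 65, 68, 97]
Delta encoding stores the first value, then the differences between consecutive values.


First value: 1
Deltas:
  51 - 1 = 50
  54 - 51 = 3
  65 - 54 = 11
  68 - 65 = 3
  97 - 68 = 29


Delta encoded: [1, 50, 3, 11, 3, 29]


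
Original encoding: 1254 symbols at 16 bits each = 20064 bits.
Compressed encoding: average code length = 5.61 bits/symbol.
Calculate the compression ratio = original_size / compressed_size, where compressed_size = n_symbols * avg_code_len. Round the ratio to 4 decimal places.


original_size = n_symbols * orig_bits = 1254 * 16 = 20064 bits
compressed_size = n_symbols * avg_code_len = 1254 * 5.61 = 7034.94 bits
ratio = original_size / compressed_size = 20064 / 7034.94 = 2.852

Compression ratio = 2.852


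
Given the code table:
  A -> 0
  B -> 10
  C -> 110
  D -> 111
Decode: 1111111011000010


Decoding:
111 -> D
111 -> D
10 -> B
110 -> C
0 -> A
0 -> A
0 -> A
10 -> B


Result: DDBCAAAB


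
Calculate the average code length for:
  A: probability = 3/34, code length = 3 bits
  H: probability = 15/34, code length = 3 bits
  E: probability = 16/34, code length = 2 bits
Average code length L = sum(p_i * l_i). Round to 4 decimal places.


Weighted contributions p_i * l_i:
  A: (3/34) * 3 = 9/34
  H: (15/34) * 3 = 45/34
  E: (16/34) * 2 = 32/34
Sum = (9 + 45 + 32)/34 = 86/34

L = 86/34 = 2.5294 bits/symbol


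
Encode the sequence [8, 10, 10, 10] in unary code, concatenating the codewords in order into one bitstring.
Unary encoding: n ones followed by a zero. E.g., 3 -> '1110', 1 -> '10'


Encode each number as n ones followed by a terminating 0:
  8 -> 111111110 (9 bits)
  10 -> 11111111110 (11 bits)
  10 -> 11111111110 (11 bits)
  10 -> 11111111110 (11 bits)
Total length = 9 + 11 + 11 + 11 = 42 bits.

Unary([8, 10, 10, 10]) = 111111110111111111101111111111011111111110 (42 bits)


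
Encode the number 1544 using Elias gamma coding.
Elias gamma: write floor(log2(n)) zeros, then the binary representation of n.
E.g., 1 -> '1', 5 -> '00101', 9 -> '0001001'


num_bits = floor(log2(1544)) + 1 = 11
leading_zeros = num_bits - 1 = 10
binary(1544) = 11000001000

Elias gamma(1544) = '0000000000' + '11000001000' = 000000000011000001000 (21 bits)


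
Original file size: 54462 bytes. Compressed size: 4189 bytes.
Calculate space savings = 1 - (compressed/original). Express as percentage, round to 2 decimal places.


ratio = compressed/original = 4189/54462 = 0.076916
savings = 1 - ratio = 1 - 0.076916 = 0.923084
as a percentage: 0.923084 * 100 = 92.31%

Space savings = 1 - 4189/54462 = 92.31%


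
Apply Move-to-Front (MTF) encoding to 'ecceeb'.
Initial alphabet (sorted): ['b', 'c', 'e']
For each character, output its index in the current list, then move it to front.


MTF encoding:
'e': index 2 in ['b', 'c', 'e'] -> ['e', 'b', 'c']
'c': index 2 in ['e', 'b', 'c'] -> ['c', 'e', 'b']
'c': index 0 in ['c', 'e', 'b'] -> ['c', 'e', 'b']
'e': index 1 in ['c', 'e', 'b'] -> ['e', 'c', 'b']
'e': index 0 in ['e', 'c', 'b'] -> ['e', 'c', 'b']
'b': index 2 in ['e', 'c', 'b'] -> ['b', 'e', 'c']


Output: [2, 2, 0, 1, 0, 2]


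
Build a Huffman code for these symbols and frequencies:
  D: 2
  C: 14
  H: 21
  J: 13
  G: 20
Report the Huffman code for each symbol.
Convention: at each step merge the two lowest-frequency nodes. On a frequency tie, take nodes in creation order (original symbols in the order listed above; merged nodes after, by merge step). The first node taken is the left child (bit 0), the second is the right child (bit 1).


Huffman tree construction:
Step 1: Merge D(2) + J(13) = 15
Step 2: Merge C(14) + (D+J)(15) = 29
Step 3: Merge G(20) + H(21) = 41
Step 4: Merge (C+(D+J))(29) + (G+H)(41) = 70
Read each symbol's code off the tree from the root (left child = 0, right child = 1).

Codes:
  D: 010 (length 3)
  C: 00 (length 2)
  H: 11 (length 2)
  J: 011 (length 3)
  G: 10 (length 2)
Average code length: 155/70 = 2.2143 bits/symbol


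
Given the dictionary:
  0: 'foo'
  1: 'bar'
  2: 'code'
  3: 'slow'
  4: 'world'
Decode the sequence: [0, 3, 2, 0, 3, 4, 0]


Look up each index in the dictionary:
  0 -> 'foo'
  3 -> 'slow'
  2 -> 'code'
  0 -> 'foo'
  3 -> 'slow'
  4 -> 'world'
  0 -> 'foo'

Decoded: "foo slow code foo slow world foo"


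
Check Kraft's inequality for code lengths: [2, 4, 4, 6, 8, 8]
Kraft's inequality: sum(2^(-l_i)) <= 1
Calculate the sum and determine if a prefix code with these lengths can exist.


Sum = 2^(-2) + 2^(-4) + 2^(-4) + 2^(-6) + 2^(-8) + 2^(-8)
    = 0.25 + 0.0625 + 0.0625 + 0.015625 + 0.00390625 + 0.00390625
    = 102/256 = 0.3984375
Since 0.3984375 <= 1, Kraft's inequality IS satisfied.
A prefix code with these lengths CAN exist.

Kraft sum = 0.3984375. Satisfied.


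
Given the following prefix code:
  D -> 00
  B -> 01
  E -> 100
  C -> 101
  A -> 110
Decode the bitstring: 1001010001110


Decoding step by step:
Bits 100 -> E
Bits 101 -> C
Bits 00 -> D
Bits 01 -> B
Bits 110 -> A


Decoded message: ECDBA


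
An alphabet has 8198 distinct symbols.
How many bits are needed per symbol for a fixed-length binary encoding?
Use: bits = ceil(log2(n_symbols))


log2(8198) = 13.0011
Bracket: 2^13 = 8192 < 8198 <= 2^14 = 16384
So ceil(log2(8198)) = 14

bits = ceil(log2(8198)) = ceil(13.0011) = 14 bits


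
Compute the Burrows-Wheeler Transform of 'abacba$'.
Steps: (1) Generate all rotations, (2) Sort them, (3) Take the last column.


Rotations (sorted):
  0: $abacba -> last char: a
  1: a$abacb -> last char: b
  2: abacba$ -> last char: $
  3: acba$ab -> last char: b
  4: ba$abac -> last char: c
  5: bacba$a -> last char: a
  6: cba$aba -> last char: a


BWT = ab$bcaa


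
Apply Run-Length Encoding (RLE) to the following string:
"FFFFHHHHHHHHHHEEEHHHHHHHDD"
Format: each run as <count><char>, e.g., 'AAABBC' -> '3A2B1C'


Scanning runs left to right:
  i=0: run of 'F' x 4 -> '4F'
  i=4: run of 'H' x 10 -> '10H'
  i=14: run of 'E' x 3 -> '3E'
  i=17: run of 'H' x 7 -> '7H'
  i=24: run of 'D' x 2 -> '2D'

RLE = 4F10H3E7H2D


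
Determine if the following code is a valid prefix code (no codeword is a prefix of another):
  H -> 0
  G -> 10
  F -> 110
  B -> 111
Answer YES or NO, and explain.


Checking each pair (does one codeword prefix another?):
  H='0' vs G='10': no prefix
  H='0' vs F='110': no prefix
  H='0' vs B='111': no prefix
  G='10' vs H='0': no prefix
  G='10' vs F='110': no prefix
  G='10' vs B='111': no prefix
  F='110' vs H='0': no prefix
  F='110' vs G='10': no prefix
  F='110' vs B='111': no prefix
  B='111' vs H='0': no prefix
  B='111' vs G='10': no prefix
  B='111' vs F='110': no prefix
No violation found over all pairs.

YES -- this is a valid prefix code. No codeword is a prefix of any other codeword.


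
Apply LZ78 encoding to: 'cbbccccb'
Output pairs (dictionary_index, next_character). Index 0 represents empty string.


LZ78 encoding steps:
Dictionary: {0: ''}
Step 1: w='' (idx 0), next='c' -> output (0, 'c'), add 'c' as idx 1
Step 2: w='' (idx 0), next='b' -> output (0, 'b'), add 'b' as idx 2
Step 3: w='b' (idx 2), next='c' -> output (2, 'c'), add 'bc' as idx 3
Step 4: w='c' (idx 1), next='c' -> output (1, 'c'), add 'cc' as idx 4
Step 5: w='c' (idx 1), next='b' -> output (1, 'b'), add 'cb' as idx 5


Encoded: [(0, 'c'), (0, 'b'), (2, 'c'), (1, 'c'), (1, 'b')]


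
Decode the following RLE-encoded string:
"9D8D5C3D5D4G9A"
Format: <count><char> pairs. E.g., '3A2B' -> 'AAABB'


Expanding each <count><char> pair:
  9D -> 'DDDDDDDDD'
  8D -> 'DDDDDDDD'
  5C -> 'CCCCC'
  3D -> 'DDD'
  5D -> 'DDDDD'
  4G -> 'GGGG'
  9A -> 'AAAAAAAAA'

Decoded = DDDDDDDDDDDDDDDDDCCCCCDDDDDDDDGGGGAAAAAAAAA


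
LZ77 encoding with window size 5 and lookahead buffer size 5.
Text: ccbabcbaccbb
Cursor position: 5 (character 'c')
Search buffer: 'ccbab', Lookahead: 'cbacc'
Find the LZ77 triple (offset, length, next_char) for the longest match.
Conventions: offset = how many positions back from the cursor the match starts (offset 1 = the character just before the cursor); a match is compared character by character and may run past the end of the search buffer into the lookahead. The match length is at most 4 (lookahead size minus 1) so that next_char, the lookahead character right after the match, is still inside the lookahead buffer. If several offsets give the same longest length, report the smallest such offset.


Try each offset into the search buffer:
  offset=1 (pos 4, char 'b'): match length 0
  offset=2 (pos 3, char 'a'): match length 0
  offset=3 (pos 2, char 'b'): match length 0
  offset=4 (pos 1, char 'c'): match length 3
  offset=5 (pos 0, char 'c'): match length 1
Longest match has length 3 at offset 4.
next_char = character at position 5 + 3 = 8 -> 'c'

Best match: offset=4, length=3 (matching 'cba' starting at position 1)
LZ77 triple: (4, 3, 'c')


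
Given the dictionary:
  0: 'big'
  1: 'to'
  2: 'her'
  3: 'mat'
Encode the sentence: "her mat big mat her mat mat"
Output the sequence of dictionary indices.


Look up each word in the dictionary:
  'her' -> 2
  'mat' -> 3
  'big' -> 0
  'mat' -> 3
  'her' -> 2
  'mat' -> 3
  'mat' -> 3

Encoded: [2, 3, 0, 3, 2, 3, 3]


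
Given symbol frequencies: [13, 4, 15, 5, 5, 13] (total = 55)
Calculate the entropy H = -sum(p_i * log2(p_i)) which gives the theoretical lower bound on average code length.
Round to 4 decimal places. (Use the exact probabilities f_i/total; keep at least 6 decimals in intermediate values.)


Per-symbol terms -p_i * log2(p_i) with p_i = f_i/55:
  p = 13/55 = 0.236364: log2(p) = -2.080920, -p*log2(p) = 0.491854
  p = 4/55 = 0.072727: log2(p) = -3.781360, -p*log2(p) = 0.275008
  p = 15/55 = 0.272727: log2(p) = -1.874469, -p*log2(p) = 0.511219
  p = 5/55 = 0.090909: log2(p) = -3.459432, -p*log2(p) = 0.314494
  p = 5/55 = 0.090909: log2(p) = -3.459432, -p*log2(p) = 0.314494
  p = 13/55 = 0.236364: log2(p) = -2.080920, -p*log2(p) = 0.491854
H = 0.491854 + 0.275008 + 0.511219 + 0.314494 + 0.314494 + 0.491854 = 2.398923

H = 2.3989 bits/symbol


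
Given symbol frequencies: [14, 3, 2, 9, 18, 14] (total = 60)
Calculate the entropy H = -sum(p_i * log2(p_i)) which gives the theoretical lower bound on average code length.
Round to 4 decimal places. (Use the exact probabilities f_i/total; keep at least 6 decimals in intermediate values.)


Per-symbol terms -p_i * log2(p_i) with p_i = f_i/60:
  p = 14/60 = 0.233333: log2(p) = -2.099536, -p*log2(p) = 0.489892
  p = 3/60 = 0.050000: log2(p) = -4.321928, -p*log2(p) = 0.216096
  p = 2/60 = 0.033333: log2(p) = -4.906891, -p*log2(p) = 0.163563
  p = 9/60 = 0.150000: log2(p) = -2.736966, -p*log2(p) = 0.410545
  p = 18/60 = 0.300000: log2(p) = -1.736966, -p*log2(p) = 0.521090
  p = 14/60 = 0.233333: log2(p) = -2.099536, -p*log2(p) = 0.489892
H = 0.489892 + 0.216096 + 0.163563 + 0.410545 + 0.521090 + 0.489892 = 2.291078

H = 2.2911 bits/symbol


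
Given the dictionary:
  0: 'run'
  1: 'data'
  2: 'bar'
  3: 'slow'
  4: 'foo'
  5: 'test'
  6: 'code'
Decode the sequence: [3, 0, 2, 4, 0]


Look up each index in the dictionary:
  3 -> 'slow'
  0 -> 'run'
  2 -> 'bar'
  4 -> 'foo'
  0 -> 'run'

Decoded: "slow run bar foo run"


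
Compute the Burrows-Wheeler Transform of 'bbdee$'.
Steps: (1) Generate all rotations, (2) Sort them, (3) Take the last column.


Rotations (sorted):
  0: $bbdee -> last char: e
  1: bbdee$ -> last char: $
  2: bdee$b -> last char: b
  3: dee$bb -> last char: b
  4: e$bbde -> last char: e
  5: ee$bbd -> last char: d


BWT = e$bbed


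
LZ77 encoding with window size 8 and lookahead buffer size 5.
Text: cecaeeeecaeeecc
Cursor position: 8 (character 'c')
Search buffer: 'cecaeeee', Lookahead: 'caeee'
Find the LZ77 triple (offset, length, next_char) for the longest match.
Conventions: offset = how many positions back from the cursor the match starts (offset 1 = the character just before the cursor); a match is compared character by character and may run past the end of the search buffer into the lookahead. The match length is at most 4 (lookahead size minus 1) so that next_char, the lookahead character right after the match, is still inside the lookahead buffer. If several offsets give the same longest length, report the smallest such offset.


Try each offset into the search buffer:
  offset=1 (pos 7, char 'e'): match length 0
  offset=2 (pos 6, char 'e'): match length 0
  offset=3 (pos 5, char 'e'): match length 0
  offset=4 (pos 4, char 'e'): match length 0
  offset=5 (pos 3, char 'a'): match length 0
  offset=6 (pos 2, char 'c'): match length 4
  offset=7 (pos 1, char 'e'): match length 0
  offset=8 (pos 0, char 'c'): match length 1
Longest match has length 4 at offset 6.
next_char = character at position 8 + 4 = 12 -> 'e'

Best match: offset=6, length=4 (matching 'caee' starting at position 2)
LZ77 triple: (6, 4, 'e')


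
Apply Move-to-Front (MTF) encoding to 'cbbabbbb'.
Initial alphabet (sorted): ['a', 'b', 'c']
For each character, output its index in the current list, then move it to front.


MTF encoding:
'c': index 2 in ['a', 'b', 'c'] -> ['c', 'a', 'b']
'b': index 2 in ['c', 'a', 'b'] -> ['b', 'c', 'a']
'b': index 0 in ['b', 'c', 'a'] -> ['b', 'c', 'a']
'a': index 2 in ['b', 'c', 'a'] -> ['a', 'b', 'c']
'b': index 1 in ['a', 'b', 'c'] -> ['b', 'a', 'c']
'b': index 0 in ['b', 'a', 'c'] -> ['b', 'a', 'c']
'b': index 0 in ['b', 'a', 'c'] -> ['b', 'a', 'c']
'b': index 0 in ['b', 'a', 'c'] -> ['b', 'a', 'c']


Output: [2, 2, 0, 2, 1, 0, 0, 0]


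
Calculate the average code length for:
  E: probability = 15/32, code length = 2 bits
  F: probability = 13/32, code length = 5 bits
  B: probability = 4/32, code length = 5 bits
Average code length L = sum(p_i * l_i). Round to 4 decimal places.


Weighted contributions p_i * l_i:
  E: (15/32) * 2 = 30/32
  F: (13/32) * 5 = 65/32
  B: (4/32) * 5 = 20/32
Sum = (30 + 65 + 20)/32 = 115/32

L = 115/32 = 3.5938 bits/symbol


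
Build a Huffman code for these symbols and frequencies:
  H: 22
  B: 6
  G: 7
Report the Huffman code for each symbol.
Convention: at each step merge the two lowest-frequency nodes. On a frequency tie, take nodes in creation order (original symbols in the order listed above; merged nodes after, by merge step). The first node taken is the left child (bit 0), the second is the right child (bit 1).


Huffman tree construction:
Step 1: Merge B(6) + G(7) = 13
Step 2: Merge (B+G)(13) + H(22) = 35
Read each symbol's code off the tree from the root (left child = 0, right child = 1).

Codes:
  H: 1 (length 1)
  B: 00 (length 2)
  G: 01 (length 2)
Average code length: 48/35 = 1.3714 bits/symbol


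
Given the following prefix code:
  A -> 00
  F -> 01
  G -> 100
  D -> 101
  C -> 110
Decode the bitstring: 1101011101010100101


Decoding step by step:
Bits 110 -> C
Bits 101 -> D
Bits 110 -> C
Bits 101 -> D
Bits 01 -> F
Bits 00 -> A
Bits 101 -> D


Decoded message: CDCDFAD


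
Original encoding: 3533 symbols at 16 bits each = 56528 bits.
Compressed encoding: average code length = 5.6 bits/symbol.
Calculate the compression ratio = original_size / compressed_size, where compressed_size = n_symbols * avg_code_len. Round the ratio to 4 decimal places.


original_size = n_symbols * orig_bits = 3533 * 16 = 56528 bits
compressed_size = n_symbols * avg_code_len = 3533 * 5.6 = 19784.8 bits
ratio = original_size / compressed_size = 56528 / 19784.8 = 2.8571

Compression ratio = 2.8571


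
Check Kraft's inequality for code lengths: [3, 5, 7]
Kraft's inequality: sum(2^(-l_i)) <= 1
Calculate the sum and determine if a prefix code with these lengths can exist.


Sum = 2^(-3) + 2^(-5) + 2^(-7)
    = 0.125 + 0.03125 + 0.0078125
    = 21/128 = 0.1640625
Since 0.1640625 <= 1, Kraft's inequality IS satisfied.
A prefix code with these lengths CAN exist.

Kraft sum = 0.1640625. Satisfied.


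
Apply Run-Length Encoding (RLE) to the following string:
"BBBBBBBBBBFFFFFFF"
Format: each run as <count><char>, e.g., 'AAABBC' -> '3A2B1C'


Scanning runs left to right:
  i=0: run of 'B' x 10 -> '10B'
  i=10: run of 'F' x 7 -> '7F'

RLE = 10B7F


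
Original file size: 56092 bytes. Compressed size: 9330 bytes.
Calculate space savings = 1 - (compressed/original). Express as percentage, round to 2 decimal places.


ratio = compressed/original = 9330/56092 = 0.166334
savings = 1 - ratio = 1 - 0.166334 = 0.833666
as a percentage: 0.833666 * 100 = 83.37%

Space savings = 1 - 9330/56092 = 83.37%


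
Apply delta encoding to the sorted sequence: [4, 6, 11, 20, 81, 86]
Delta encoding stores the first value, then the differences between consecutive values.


First value: 4
Deltas:
  6 - 4 = 2
  11 - 6 = 5
  20 - 11 = 9
  81 - 20 = 61
  86 - 81 = 5


Delta encoded: [4, 2, 5, 9, 61, 5]


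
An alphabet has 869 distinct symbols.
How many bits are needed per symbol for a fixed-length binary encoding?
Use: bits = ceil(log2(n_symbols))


log2(869) = 9.7632
Bracket: 2^9 = 512 < 869 <= 2^10 = 1024
So ceil(log2(869)) = 10

bits = ceil(log2(869)) = ceil(9.7632) = 10 bits


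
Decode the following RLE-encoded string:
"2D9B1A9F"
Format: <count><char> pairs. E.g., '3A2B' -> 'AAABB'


Expanding each <count><char> pair:
  2D -> 'DD'
  9B -> 'BBBBBBBBB'
  1A -> 'A'
  9F -> 'FFFFFFFFF'

Decoded = DDBBBBBBBBBAFFFFFFFFF


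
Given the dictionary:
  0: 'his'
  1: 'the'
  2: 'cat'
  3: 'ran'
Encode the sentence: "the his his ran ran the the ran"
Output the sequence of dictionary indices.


Look up each word in the dictionary:
  'the' -> 1
  'his' -> 0
  'his' -> 0
  'ran' -> 3
  'ran' -> 3
  'the' -> 1
  'the' -> 1
  'ran' -> 3

Encoded: [1, 0, 0, 3, 3, 1, 1, 3]


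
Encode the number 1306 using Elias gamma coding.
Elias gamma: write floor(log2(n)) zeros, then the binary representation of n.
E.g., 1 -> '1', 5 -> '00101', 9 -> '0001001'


num_bits = floor(log2(1306)) + 1 = 11
leading_zeros = num_bits - 1 = 10
binary(1306) = 10100011010

Elias gamma(1306) = '0000000000' + '10100011010' = 000000000010100011010 (21 bits)


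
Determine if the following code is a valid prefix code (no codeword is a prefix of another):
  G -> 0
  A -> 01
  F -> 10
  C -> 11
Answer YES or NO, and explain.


Checking each pair (does one codeword prefix another?):
  G='0' vs A='01': prefix -- VIOLATION

NO -- this is NOT a valid prefix code. G (0) is a prefix of A (01).


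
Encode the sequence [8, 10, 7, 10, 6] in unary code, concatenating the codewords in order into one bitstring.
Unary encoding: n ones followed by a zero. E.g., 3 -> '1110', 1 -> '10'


Encode each number as n ones followed by a terminating 0:
  8 -> 111111110 (9 bits)
  10 -> 11111111110 (11 bits)
  7 -> 11111110 (8 bits)
  10 -> 11111111110 (11 bits)
  6 -> 1111110 (7 bits)
Total length = 9 + 11 + 8 + 11 + 7 = 46 bits.

Unary([8, 10, 7, 10, 6]) = 1111111101111111111011111110111111111101111110 (46 bits)


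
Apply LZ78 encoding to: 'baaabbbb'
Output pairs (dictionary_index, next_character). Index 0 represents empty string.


LZ78 encoding steps:
Dictionary: {0: ''}
Step 1: w='' (idx 0), next='b' -> output (0, 'b'), add 'b' as idx 1
Step 2: w='' (idx 0), next='a' -> output (0, 'a'), add 'a' as idx 2
Step 3: w='a' (idx 2), next='a' -> output (2, 'a'), add 'aa' as idx 3
Step 4: w='b' (idx 1), next='b' -> output (1, 'b'), add 'bb' as idx 4
Step 5: w='bb' (idx 4), end of input -> output (4, '')


Encoded: [(0, 'b'), (0, 'a'), (2, 'a'), (1, 'b'), (4, '')]


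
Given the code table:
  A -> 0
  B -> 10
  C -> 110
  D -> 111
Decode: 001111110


Decoding:
0 -> A
0 -> A
111 -> D
111 -> D
0 -> A


Result: AADDA


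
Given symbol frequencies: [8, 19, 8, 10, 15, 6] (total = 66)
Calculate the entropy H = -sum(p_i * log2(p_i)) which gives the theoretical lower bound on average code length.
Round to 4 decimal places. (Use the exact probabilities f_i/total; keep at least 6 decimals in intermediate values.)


Per-symbol terms -p_i * log2(p_i) with p_i = f_i/66:
  p = 8/66 = 0.121212: log2(p) = -3.044394, -p*log2(p) = 0.369017
  p = 19/66 = 0.287879: log2(p) = -1.796467, -p*log2(p) = 0.517165
  p = 8/66 = 0.121212: log2(p) = -3.044394, -p*log2(p) = 0.369017
  p = 10/66 = 0.151515: log2(p) = -2.722466, -p*log2(p) = 0.412495
  p = 15/66 = 0.227273: log2(p) = -2.137504, -p*log2(p) = 0.485796
  p = 6/66 = 0.090909: log2(p) = -3.459432, -p*log2(p) = 0.314494
H = 0.369017 + 0.517165 + 0.369017 + 0.412495 + 0.485796 + 0.314494 = 2.467984

H = 2.468 bits/symbol


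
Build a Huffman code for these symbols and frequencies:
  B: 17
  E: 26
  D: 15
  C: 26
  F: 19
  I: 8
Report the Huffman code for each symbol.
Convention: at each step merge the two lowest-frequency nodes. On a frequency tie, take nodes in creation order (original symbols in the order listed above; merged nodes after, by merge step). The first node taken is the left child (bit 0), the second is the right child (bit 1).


Huffman tree construction:
Step 1: Merge I(8) + D(15) = 23
Step 2: Merge B(17) + F(19) = 36
Step 3: Merge (I+D)(23) + E(26) = 49
Step 4: Merge C(26) + (B+F)(36) = 62
Step 5: Merge ((I+D)+E)(49) + (C+(B+F))(62) = 111
Read each symbol's code off the tree from the root (left child = 0, right child = 1).

Codes:
  B: 110 (length 3)
  E: 01 (length 2)
  D: 001 (length 3)
  C: 10 (length 2)
  F: 111 (length 3)
  I: 000 (length 3)
Average code length: 281/111 = 2.5315 bits/symbol


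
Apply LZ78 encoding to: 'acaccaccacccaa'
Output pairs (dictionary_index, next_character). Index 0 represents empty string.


LZ78 encoding steps:
Dictionary: {0: ''}
Step 1: w='' (idx 0), next='a' -> output (0, 'a'), add 'a' as idx 1
Step 2: w='' (idx 0), next='c' -> output (0, 'c'), add 'c' as idx 2
Step 3: w='a' (idx 1), next='c' -> output (1, 'c'), add 'ac' as idx 3
Step 4: w='c' (idx 2), next='a' -> output (2, 'a'), add 'ca' as idx 4
Step 5: w='c' (idx 2), next='c' -> output (2, 'c'), add 'cc' as idx 5
Step 6: w='ac' (idx 3), next='c' -> output (3, 'c'), add 'acc' as idx 6
Step 7: w='ca' (idx 4), next='a' -> output (4, 'a'), add 'caa' as idx 7


Encoded: [(0, 'a'), (0, 'c'), (1, 'c'), (2, 'a'), (2, 'c'), (3, 'c'), (4, 'a')]


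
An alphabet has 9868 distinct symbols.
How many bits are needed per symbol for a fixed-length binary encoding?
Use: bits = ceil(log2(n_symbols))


log2(9868) = 13.2685
Bracket: 2^13 = 8192 < 9868 <= 2^14 = 16384
So ceil(log2(9868)) = 14

bits = ceil(log2(9868)) = ceil(13.2685) = 14 bits
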